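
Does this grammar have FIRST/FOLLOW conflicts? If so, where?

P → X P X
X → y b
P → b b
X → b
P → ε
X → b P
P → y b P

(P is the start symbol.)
A FIRST/FOLLOW conflict occurs when a non-terminal N has a nullable alternative N → β (β ⇒* ε) and another alternative N → α with FIRST(α) ∩ FOLLOW(N) ≠ ∅: on such a lookahead the parser cannot decide between expanding α and letting N vanish via β.

Nullable non-terminals: P.
FIRST sets used below: FIRST(X) = { 'b', 'y' }

P: nullable alternative(s) P → ε; FOLLOW(P) = { $, 'b', 'y' }
  P → X P X: FIRST \ {ε} = { 'b', 'y' } — overlaps FOLLOW(P) on { 'b', 'y' }: CONFLICT
  P → b b: FIRST \ {ε} = { 'b' } — overlaps FOLLOW(P) on { 'b' }: CONFLICT
  P → ε: FIRST \ {ε} = { } — this is the only nullable alternative, skip
  P → y b P: FIRST \ {ε} = { 'y' } — overlaps FOLLOW(P) on { 'y' }: CONFLICT

X has no nullable alternative, so no FIRST/FOLLOW check is needed there.

So the grammar has 3 FIRST/FOLLOW conflicts (marked CONFLICT above).

Answer: Yes. P → X P X with FOLLOW(P) on { 'b', 'y' }; P → b b with FOLLOW(P) on { 'b' }; P → y b P with FOLLOW(P) on { 'y' }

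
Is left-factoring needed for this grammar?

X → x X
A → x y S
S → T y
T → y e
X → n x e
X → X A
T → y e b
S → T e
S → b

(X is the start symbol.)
Left-factoring is needed when two productions for the same non-terminal
share a common prefix on the right-hand side.

Productions for X:
  X → x X
  X → n x e
  X → X A
Productions for S:
  S → T y
  S → T e
  S → b
Productions for T:
  T → y e
  T → y e b

Found common prefix 'T' in productions for S
Found common prefix 'y e' in productions for T

Answer: Yes, S has productions with common prefix 'T'; T has productions with common prefix 'y e'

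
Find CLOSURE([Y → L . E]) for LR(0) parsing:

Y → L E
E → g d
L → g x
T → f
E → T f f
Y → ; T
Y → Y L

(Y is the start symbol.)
Start with: [Y → L . E]
  [Y → L . E] has the dot before E: add [E → . g d], [E → . T f f]
  [E → . T f f] has the dot before T: add [T → . f]
No further items can be added.

CLOSURE = { [E → . T f f], [E → . g d], [T → . f], [Y → L . E] }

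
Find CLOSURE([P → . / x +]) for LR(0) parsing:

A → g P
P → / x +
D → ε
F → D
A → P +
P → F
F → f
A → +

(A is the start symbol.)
{ [P → . / x +] }

To compute CLOSURE, for each item [A → α.Bβ] where B is a non-terminal, add [B → .γ] for all productions B → γ; repeat for the newly added items until nothing changes.

Start with: [P → . / x +]
The dot precedes the terminal '/', so nothing is added.

CLOSURE = { [P → . / x +] }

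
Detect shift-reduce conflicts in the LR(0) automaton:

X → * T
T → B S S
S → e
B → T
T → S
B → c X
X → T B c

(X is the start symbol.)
A shift-reduce conflict occurs when an LR(0) state has both:
  - a complete (reduce) item [A → α .] (dot at the end), and
  - a shift item [B → β . c γ] (dot before a terminal).

Augment with X' → X and build the canonical LR(0) collection (I0 = CLOSURE({[X' → . X]}), then GOTO on every symbol after a dot until no new states appear). It has 15 states:
  I0: { [B → . T], [B → . c X], [S → . e], [T → . B S S], [T → . S], [X → . * T], [X → . T B c], [X' → . X] }  — shift
  I1: { [B → . T], [B → . c X], [S → . e], [T → . B S S], [T → . S], [X → * . T] }  — shift
  I2: { [S → . e], [T → B . S S] }  — shift
  I3: { [T → S .] }  — reduce
  I4: { [B → . T], [B → . c X], [B → T .], [S → . e], [T → . B S S], [T → . S], [X → T . B c] }  — shift, reduce
  I5: { [X' → X .] }  — accept
  I6: { [B → . T], [B → . c X], [B → c . X], [S → . e], [T → . B S S], [T → . S], [X → . * T], [X → . T B c] }  — shift
  I7: { [S → e .] }  — reduce
  I8: { [B → c X .] }  — reduce
  I9: { [S → . e], [T → B . S S], [X → T B . c] }  — shift
  I10: { [B → T .] }  — reduce
  I11: { [S → . e], [T → B S . S] }  — shift
  I12: { [X → T B c .] }  — reduce
  I13: { [T → B S S .] }  — reduce
  I14: { [B → T .], [X → * T .] }  — 2 reduces

I4 contains reduce item [B → T .] and shift items [B → . c X], [S → . e] — shift-reduce conflict.

Answer: Yes — I4: [B → T .] vs [B → . c X]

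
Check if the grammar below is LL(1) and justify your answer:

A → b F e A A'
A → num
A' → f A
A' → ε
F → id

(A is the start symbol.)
Relevant sets:
  FOLLOW(A') = { $, 'f' }

For A:
  PREDICT(A → b F e A A') = { 'b' }
  PREDICT(A → num) = { 'num' }
For A':
  PREDICT(A' → f A) = { 'f' }
  PREDICT(A' → ε) = { $, 'f' }
F has a single production, so nothing to check there.

Conflict found: Predict set conflict for A': { 'f' }
The grammar is NOT LL(1).

Answer: No. Predict set conflict for A': { 'f' }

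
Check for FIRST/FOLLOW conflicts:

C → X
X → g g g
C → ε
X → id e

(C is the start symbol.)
No FIRST/FOLLOW conflicts.

Nullable non-terminals: C.
FIRST sets used below: FIRST(X) = { 'g', 'id' }

C: nullable alternative(s) C → ε; FOLLOW(C) = { $ }
  C → X: FIRST \ {ε} = { 'g', 'id' } — disjoint from FOLLOW(C)
  C → ε: FIRST \ {ε} = { } — this is the only nullable alternative, skip

X has no nullable alternative, so no FIRST/FOLLOW check is needed there.

No FIRST/FOLLOW conflicts found.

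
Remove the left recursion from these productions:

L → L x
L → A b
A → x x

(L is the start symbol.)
L is directly left-recursive. The standard transformation for
  A → A α₁ | ... | A α_m | β₁ | ... | β_n
is
  A  → β₁ A' | ... | β_n A'
  A' → α₁ A' | ... | α_m A' | ε

L → A b becomes L → A b L'
L → L x becomes L' → x L'
Add L' → ε

Productions for other non-terminals are unchanged:
  A → x x

Resulting grammar:
L → A b L'
L' → x L'
L' → ε
A → x x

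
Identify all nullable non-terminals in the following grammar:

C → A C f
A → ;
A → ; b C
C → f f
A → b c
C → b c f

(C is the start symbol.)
None

A non-terminal is nullable if it can derive ε (the empty string): either it has an ε-production, or it has a production whose right-hand side consists entirely of nullable non-terminals.

There are no ε-productions, so no non-terminal can derive ε.
No non-terminals are nullable.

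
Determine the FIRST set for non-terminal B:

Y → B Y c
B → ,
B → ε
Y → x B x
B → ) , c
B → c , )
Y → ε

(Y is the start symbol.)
To compute FIRST(B), examine every production with B on the left-hand side, reading each right-hand side left to right until a non-nullable symbol is reached.

From B → ,:
  - ',' is a terminal: add ',' and stop
From B → ε:
  - ε-production, so ε ∈ FIRST(B)
From B → ) , c:
  - ')' is a terminal: add ')' and stop
From B → c , ):
  - c is a terminal: add 'c' and stop

Collecting: FIRST(B) = { ')', ',', 'c', ε }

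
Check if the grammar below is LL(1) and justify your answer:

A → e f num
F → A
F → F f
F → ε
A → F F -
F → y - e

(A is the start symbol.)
A grammar is LL(1) if for each non-terminal N with multiple productions, the predict sets of those productions are pairwise disjoint, where PREDICT(N → α) = (FIRST(α) \ {ε}) ∪ (FOLLOW(N) if α ⇒* ε).

Relevant sets:
  FIRST(F) = { '-', 'e', 'f', 'y', ε }
  FIRST(A) = { '-', 'e', 'f', 'y' }
  FOLLOW(F) = { '-', 'e', 'f', 'y' }

For A:
  PREDICT(A → e f num) = { 'e' }
  PREDICT(A → F F '-') = { '-', 'e', 'f', 'y' }
For F:
  PREDICT(F → A) = { '-', 'e', 'f', 'y' }
  PREDICT(F → F f) = { '-', 'e', 'f', 'y' }
  PREDICT(F → ε) = { '-', 'e', 'f', 'y' }
  PREDICT(F → y '-' e) = { 'y' }

Conflict found: Predict set conflict for A: { 'e' }
The grammar is NOT LL(1).

Answer: No. Predict set conflict for A: { 'e' }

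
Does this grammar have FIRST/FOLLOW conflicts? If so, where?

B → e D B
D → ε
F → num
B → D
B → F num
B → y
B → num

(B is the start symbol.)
No FIRST/FOLLOW conflicts.

Nullable non-terminals: B, D.
FIRST sets used below: FIRST(D) = { ε }, FIRST(F) = { 'num' }

B: nullable alternative(s) B → D; FOLLOW(B) = { $ }
  B → e D B: FIRST \ {ε} = { 'e' } — disjoint from FOLLOW(B)
  B → D: FIRST \ {ε} = { } — this is the only nullable alternative, skip
  B → F num: FIRST \ {ε} = { 'num' } — disjoint from FOLLOW(B)
  B → y: FIRST \ {ε} = { 'y' } — disjoint from FOLLOW(B)
  B → num: FIRST \ {ε} = { 'num' } — disjoint from FOLLOW(B)
D has a nullable alternative but only one production, so nothing to check.

F has no nullable alternative, so no FIRST/FOLLOW check is needed there.

No FIRST/FOLLOW conflicts found.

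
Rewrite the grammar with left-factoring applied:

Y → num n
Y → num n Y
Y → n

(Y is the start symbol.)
Left-factoring transforms A → αβ₁ | αβ₂ into A → αA' and A' → β₁ | β₂
(α is the longest common prefix among the alternatives). Repeat until
no nonterminal has two alternatives with a common prefix.

Round 1: Y has alternatives sharing prefix 'num n'. Introduce Y': Y → num n Y'
  Add: Y' → ε
  Add: Y' → Y

No remaining common prefixes — done.

Resulting grammar:
Y → num n Y'
Y' → ε
Y' → Y
Y → n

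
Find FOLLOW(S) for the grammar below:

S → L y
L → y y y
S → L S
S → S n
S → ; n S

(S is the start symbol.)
{ $, 'n' }

To compute FOLLOW(S), find every occurrence of S on a right-hand side N → α S β: add FIRST(β) \ {ε}, and if β is empty or nullable also add FOLLOW(N). Iterate to a fixed point.

S is the start symbol, so $ ∈ FOLLOW(S).
In S → L S: S is at the end; this adds FOLLOW(S) to itself — nothing new
In S → S n: S is followed by n, add FIRST(n) \ {ε} = { 'n' }
In S → ; n S: S is at the end; this adds FOLLOW(S) to itself — nothing new

Taking the union: FOLLOW(S) = { $, 'n' }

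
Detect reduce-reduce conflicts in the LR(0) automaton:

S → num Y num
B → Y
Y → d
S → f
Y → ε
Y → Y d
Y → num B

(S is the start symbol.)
Augment with S' → S and build the canonical LR(0) collection (I0 = CLOSURE({[S' → . S]}), then GOTO on every symbol after a dot until no new states appear). It has 11 states:
  I0: { [S → . f], [S → . num Y num], [S' → . S] }  — shift
  I1: { [S' → S .] }  — accept
  I2: { [S → f .] }  — reduce
  I3: { [S → num . Y num], [Y → . Y d], [Y → . d], [Y → . num B], [Y → .] }  — shift, reduce
  I4: { [S → num Y . num], [Y → Y . d] }  — shift
  I5: { [Y → d .] }  — reduce
  I6: { [B → . Y], [Y → . Y d], [Y → . d], [Y → . num B], [Y → .], [Y → num . B] }  — shift, reduce
  I7: { [Y → num B .] }  — reduce
  I8: { [B → Y .], [Y → Y . d] }  — shift, reduce
  I9: { [Y → Y d .] }  — reduce
  I10: { [S → num Y num .] }  — reduce

No state contains more than one complete item.

Answer: No reduce-reduce conflicts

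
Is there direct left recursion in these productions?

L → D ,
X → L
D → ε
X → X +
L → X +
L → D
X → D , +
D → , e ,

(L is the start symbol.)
Direct left recursion occurs when N → N α for some non-terminal N (the right-hand side begins with the left-hand side itself).

L → D ,: starts with D
X → L: starts with L
D → ε: starts with ε
X → X +: LEFT RECURSIVE (starts with X)
L → X +: starts with X
L → D: starts with D
X → D , +: starts with D
D → , e ,: starts with ','

The grammar has direct left recursion on: X.

Answer: Yes, X is left-recursive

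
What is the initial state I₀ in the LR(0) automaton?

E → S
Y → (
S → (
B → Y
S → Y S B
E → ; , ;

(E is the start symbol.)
First, augment the grammar with E' → E
I₀ = CLOSURE({ [E' → . E] }):
  [E' → . E] has the dot before E: add [E → . S], [E → . ; , ;]
  [E → . S] has the dot before S: add [S → . (], [S → . Y S B]
  [S → . Y S B] has the dot before Y: add [Y → . (]
No further items can be added.

I₀ = { [E → . ; , ;], [E → . S], [E' → . E], [S → . (], [S → . Y S B], [Y → . (] }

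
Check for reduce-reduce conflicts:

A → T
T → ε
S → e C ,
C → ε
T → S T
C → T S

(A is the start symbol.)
Augment with A' → A and build the canonical LR(0) collection (I0 = CLOSURE({[A' → . A]}), then GOTO on every symbol after a dot until no new states appear). It has 10 states:
  I0: { [A → . T], [A' → . A], [S → . e C ,], [T → . S T], [T → .] }  — shift, reduce
  I1: { [A' → A .] }  — accept
  I2: { [S → . e C ,], [T → . S T], [T → .], [T → S . T] }  — shift, reduce
  I3: { [A → T .] }  — reduce
  I4: { [C → . T S], [C → .], [S → . e C ,], [S → e . C ,], [T → . S T], [T → .] }  — shift, 2 reduces
  I5: { [S → e C . ,] }  — shift
  I6: { [C → T . S], [S → . e C ,] }  — shift
  I7: { [C → T S .] }  — reduce
  I8: { [S → e C , .] }  — reduce
  I9: { [T → S T .] }  — reduce

I4 contains complete items [C → .], [T → .] — reduce-reduce conflict.

Answer: Yes — I4: [C → .] vs [T → .]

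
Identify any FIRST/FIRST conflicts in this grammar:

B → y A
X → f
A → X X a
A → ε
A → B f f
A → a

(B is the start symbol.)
A FIRST/FIRST conflict occurs when two productions N → α and N → β for the same non-terminal have FIRST(α) ∩ FIRST(β) ≠ ∅ (with ε ∈ FIRST of a nullable right-hand side, so two nullable alternatives also conflict).

FIRST sets of the non-terminals at (or reachable through a nullable prefix from) the front of some alternative:
  FIRST(X) = { 'f' }
  FIRST(B) = { 'y' }

Productions for A:
  A → X X a: FIRST = { 'f' }
  A → ε: FIRST = { ε }
  A → B f f: FIRST = { 'y' }
  A → a: FIRST = { 'a' }
B, X have only one production, so no FIRST/FIRST conflict is possible there.

All alternatives of each non-terminal have pairwise disjoint FIRST sets.

Answer: No FIRST/FIRST conflicts.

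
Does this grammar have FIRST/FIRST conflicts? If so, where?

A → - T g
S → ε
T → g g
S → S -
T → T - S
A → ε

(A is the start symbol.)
A FIRST/FIRST conflict occurs when two productions N → α and N → β for the same non-terminal have FIRST(α) ∩ FIRST(β) ≠ ∅ (with ε ∈ FIRST of a nullable right-hand side, so two nullable alternatives also conflict).

FIRST sets of the non-terminals at (or reachable through a nullable prefix from) the front of some alternative:
  FIRST(S) = { '-', ε }
  FIRST(T) = { 'g' }

Productions for A:
  A → - T g: FIRST = { '-' }
  A → ε: FIRST = { ε }
Productions for S:
  S → ε: FIRST = { ε }
  S → S -: FIRST = { '-' }
Productions for T:
  T → g g: FIRST = { 'g' }
  T → T - S: FIRST = { 'g' }

Conflict for T: T → g g and T → T - S
  Overlap: { 'g' }

Answer: Yes. T → g g / T → T '-' S on { 'g' }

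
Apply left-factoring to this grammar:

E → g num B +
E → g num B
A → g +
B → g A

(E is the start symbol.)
Left-factoring transforms A → αβ₁ | αβ₂ into A → αA' and A' → β₁ | β₂
(α is the longest common prefix among the alternatives). Repeat until
no nonterminal has two alternatives with a common prefix.

Round 1: E has alternatives sharing prefix 'g num B'. Introduce E': E → g num B E'
  Add: E' → +
  Add: E' → ε

No remaining common prefixes — done.

Resulting grammar:
E → g num B E'
E' → +
E' → ε
A → g +
B → g A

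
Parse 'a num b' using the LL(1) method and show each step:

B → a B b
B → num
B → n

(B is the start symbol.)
LL(1) parsing maintains a stack (initially the start symbol over $) and the input. At each step: if the stack top is a terminal, match it against the current input token; if it is a non-terminal N, replace it with the RHS of M[N, lookahead] (the unique production whose predict set contains the lookahead).

Stack is shown with the top on the left.

Stack    Input      Action
--------------------------
B $      a num b $  output B → a B b
a B b $  a num b $  match 'a'
B b $    num b $    output B → num
num b $  num b $    match 'num'
b $      b $        match 'b'
$        $          accept

The string is accepted.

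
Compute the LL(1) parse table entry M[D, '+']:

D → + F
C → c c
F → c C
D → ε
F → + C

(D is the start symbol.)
To find M[D, '+'], we find productions for D where '+' is in the predict set (PREDICT(N → α) = (FIRST(α) \ {ε}) ∪ (FOLLOW(N) if α ⇒* ε)).

Relevant sets:
  FOLLOW(D) = { $ }

D → + F: PREDICT = { '+' }
  '+' is in predict set, so this production goes in M[D, '+']
D → ε: PREDICT = { $ }

M[D, '+'] = D → + F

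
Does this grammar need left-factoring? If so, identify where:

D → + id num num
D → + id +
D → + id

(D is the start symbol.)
Left-factoring is needed when two productions for the same non-terminal
share a common prefix on the right-hand side.

Productions for D:
  D → + id num num
  D → + id +
  D → + id

Found common prefix '+ id' in productions for D

Answer: Yes, D has productions with common prefix '+ id'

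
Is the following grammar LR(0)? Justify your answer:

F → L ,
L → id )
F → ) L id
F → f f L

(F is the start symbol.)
Yes, the grammar is LR(0)

Augment with F' → F and build the canonical LR(0) collection (I0 = CLOSURE({[F' → . F]}), then GOTO on every symbol after a dot until no new states appear). It has 12 states:
  I0: { [F → . ) L id], [F → . L ,], [F → . f f L], [F' → . F], [L → . id )] }  — shift
  I1: { [F → ) . L id], [L → . id )] }  — shift
  I2: { [F' → F .] }  — accept
  I3: { [F → L . ,] }  — shift
  I4: { [F → f . f L] }  — shift
  I5: { [L → id . )] }  — shift
  I6: { [L → id ) .] }  — reduce
  I7: { [F → f f . L], [L → . id )] }  — shift
  I8: { [F → f f L .] }  — reduce
  I9: { [F → L , .] }  — reduce
  I10: { [F → ) L . id] }  — shift
  I11: { [F → ) L id .] }  — reduce

Every state is either a pure shift/goto state or contains exactly one complete item and nothing to shift — no conflicts. The grammar is LR(0).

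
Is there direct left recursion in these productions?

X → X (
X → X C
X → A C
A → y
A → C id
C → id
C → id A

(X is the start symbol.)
Direct left recursion occurs when N → N α for some non-terminal N (the right-hand side begins with the left-hand side itself).

X → X (: LEFT RECURSIVE (starts with X)
X → X C: LEFT RECURSIVE (starts with X)
X → A C: starts with A
A → y: starts with y
A → C id: starts with C
C → id: starts with id
C → id A: starts with id

The grammar has direct left recursion on: X.

Answer: Yes, X is left-recursive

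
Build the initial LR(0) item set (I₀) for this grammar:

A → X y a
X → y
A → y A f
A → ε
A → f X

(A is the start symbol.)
{ [A → . X y a], [A → . f X], [A → . y A f], [A → .], [A' → . A], [X → . y] }

First, augment the grammar with A' → A
I₀ = CLOSURE({ [A' → . A] }):
  [A' → . A] has the dot before A: add [A → . X y a], [A → . y A f], [A → .], [A → . f X]
  [A → . X y a] has the dot before X: add [X → . y]
No further items can be added.

I₀ = { [A → . X y a], [A → . f X], [A → . y A f], [A → .], [A' → . A], [X → . y] }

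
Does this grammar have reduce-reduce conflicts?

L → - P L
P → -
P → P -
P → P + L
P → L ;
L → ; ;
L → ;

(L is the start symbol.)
No reduce-reduce conflicts

Augment with L' → L and build the canonical LR(0) collection (I0 = CLOSURE({[L' → . L]}), then GOTO on every symbol after a dot until no new states appear). It has 13 states:
  I0: { [L → . - P L], [L → . ; ;], [L → . ;], [L' → . L] }  — shift
  I1: { [L → - . P L], [L → . - P L], [L → . ; ;], [L → . ;], [P → . -], [P → . L ;], [P → . P + L], [P → . P -] }  — shift
  I2: { [L → ; . ;], [L → ; .] }  — shift, reduce
  I3: { [L' → L .] }  — accept
  I4: { [L → ; ; .] }  — reduce
  I5: { [L → - . P L], [L → . - P L], [L → . ; ;], [L → . ;], [P → - .], [P → . -], [P → . L ;], [P → . P + L], [P → . P -] }  — shift, reduce
  I6: { [P → L . ;] }  — shift
  I7: { [L → - P . L], [L → . - P L], [L → . ; ;], [L → . ;], [P → P . + L], [P → P . -] }  — shift
  I8: { [L → . - P L], [L → . ; ;], [L → . ;], [P → P + . L] }  — shift
  I9: { [L → - . P L], [L → . - P L], [L → . ; ;], [L → . ;], [P → . -], [P → . L ;], [P → . P + L], [P → . P -], [P → P - .] }  — shift, reduce
  I10: { [L → - P L .] }  — reduce
  I11: { [P → P + L .] }  — reduce
  I12: { [P → L ; .] }  — reduce

No state contains more than one complete item.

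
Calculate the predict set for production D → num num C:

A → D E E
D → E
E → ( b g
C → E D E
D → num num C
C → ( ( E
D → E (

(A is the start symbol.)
{ 'num' }

PREDICT(D → num num C) = (FIRST(RHS) \ {ε}) ∪ (FOLLOW(D) if ε ∈ FIRST(RHS), i.e. RHS ⇒* ε)
FIRST(num num C) = { 'num' }
ε ∉ FIRST(num num C), so FOLLOW(D) is not added.
PREDICT(D → num num C) = { 'num' }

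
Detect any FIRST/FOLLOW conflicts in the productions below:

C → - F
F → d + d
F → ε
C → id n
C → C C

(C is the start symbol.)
Nullable non-terminals: F.

F: nullable alternative(s) F → ε; FOLLOW(F) = { $, '-', 'id' }
  F → d + d: FIRST \ {ε} = { 'd' } — disjoint from FOLLOW(F)
  F → ε: FIRST \ {ε} = { } — this is the only nullable alternative, skip

C has no nullable alternative, so no FIRST/FOLLOW check is needed there.

No FIRST/FOLLOW conflicts found.

Answer: No FIRST/FOLLOW conflicts.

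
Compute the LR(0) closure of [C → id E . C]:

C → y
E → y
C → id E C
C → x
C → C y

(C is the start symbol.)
{ [C → . C y], [C → . id E C], [C → . x], [C → . y], [C → id E . C] }

Start with: [C → id E . C]
  [C → id E . C] has the dot before C: add [C → . y], [C → . id E C], [C → . x], [C → . C y]
No further items can be added.

CLOSURE = { [C → . C y], [C → . id E C], [C → . x], [C → . y], [C → id E . C] }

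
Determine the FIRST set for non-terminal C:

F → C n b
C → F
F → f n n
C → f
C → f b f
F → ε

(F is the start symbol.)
To compute FIRST(C), examine every production with C on the left-hand side, reading each right-hand side left to right until a non-nullable symbol is reached.

FIRST sets of the other non-terminals involved (by the same procedure, iterated to a fixed point):
  FIRST(F) = { 'f', 'n', ε }

From C → F:
  - F is a non-terminal: add FIRST(F) \ {ε} = { 'f', 'n' }
    F is nullable and nothing follows, so the whole right-hand side can vanish: ε ∈ FIRST(C)
From C → f:
  - f is a terminal: add 'f' and stop
From C → f b f:
  - f is a terminal: add 'f' and stop

Collecting: FIRST(C) = { 'f', 'n', ε }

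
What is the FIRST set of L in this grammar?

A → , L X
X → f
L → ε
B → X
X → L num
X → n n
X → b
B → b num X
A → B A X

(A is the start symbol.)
{ ε }

To compute FIRST(L), examine every production with L on the left-hand side, reading each right-hand side left to right until a non-nullable symbol is reached.

From L → ε:
  - ε-production, so ε ∈ FIRST(L)

Collecting: FIRST(L) = { ε }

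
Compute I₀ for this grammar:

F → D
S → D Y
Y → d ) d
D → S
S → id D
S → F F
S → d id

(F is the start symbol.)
{ [D → . S], [F → . D], [F' → . F], [S → . D Y], [S → . F F], [S → . d id], [S → . id D] }

First, augment the grammar with F' → F
I₀ = CLOSURE({ [F' → . F] }):
  [F' → . F] has the dot before F: add [F → . D]
  [F → . D] has the dot before D: add [D → . S]
  [D → . S] has the dot before S: add [S → . D Y], [S → . id D], [S → . F F], [S → . d id]
No further items can be added.

I₀ = { [D → . S], [F → . D], [F' → . F], [S → . D Y], [S → . F F], [S → . d id], [S → . id D] }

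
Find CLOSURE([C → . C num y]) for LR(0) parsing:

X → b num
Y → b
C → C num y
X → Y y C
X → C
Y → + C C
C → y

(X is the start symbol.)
To compute CLOSURE, for each item [A → α.Bβ] where B is a non-terminal, add [B → .γ] for all productions B → γ; repeat for the newly added items until nothing changes.

Start with: [C → . C num y]
  [C → . C num y] has the dot before C: add [C → . y]
No further items can be added.

CLOSURE = { [C → . C num y], [C → . y] }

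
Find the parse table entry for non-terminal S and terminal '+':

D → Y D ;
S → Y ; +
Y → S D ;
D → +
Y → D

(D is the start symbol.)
To find M[S, '+'], we find productions for S where '+' is in the predict set (PREDICT(N → α) = (FIRST(α) \ {ε}) ∪ (FOLLOW(N) if α ⇒* ε)).

Relevant sets:
  FIRST(Y) = { '+' }

S → Y ; +: PREDICT = { '+' }
  '+' is in predict set, so this production goes in M[S, '+']

M[S, '+'] = S → Y ; +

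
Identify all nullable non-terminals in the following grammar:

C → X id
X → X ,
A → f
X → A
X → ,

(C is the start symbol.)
A non-terminal is nullable if it can derive ε (the empty string): either it has an ε-production, or it has a production whose right-hand side consists entirely of nullable non-terminals.

There are no ε-productions, so no non-terminal can derive ε.
No non-terminals are nullable.

Answer: None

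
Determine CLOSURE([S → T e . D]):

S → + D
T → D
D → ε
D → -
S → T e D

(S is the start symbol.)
{ [D → . -], [D → .], [S → T e . D] }

Start with: [S → T e . D]
  [S → T e . D] has the dot before D: add [D → .], [D → . -]
No further items can be added.

CLOSURE = { [D → . -], [D → .], [S → T e . D] }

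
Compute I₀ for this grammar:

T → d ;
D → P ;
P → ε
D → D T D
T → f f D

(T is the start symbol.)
First, augment the grammar with T' → T
I₀ = CLOSURE({ [T' → . T] }):
  [T' → . T] has the dot before T: add [T → . d ;], [T → . f f D]
No further items can be added.

I₀ = { [T → . d ;], [T → . f f D], [T' → . T] }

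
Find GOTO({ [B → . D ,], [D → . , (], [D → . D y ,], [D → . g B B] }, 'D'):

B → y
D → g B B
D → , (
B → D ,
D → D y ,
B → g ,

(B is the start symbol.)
GOTO(I, 'D') = CLOSURE({ [A → αX.β] : [A → α.Xβ] ∈ I, X = 'D' })

Items with dot before 'D', with the dot advanced:
  [B → . D ,] → [B → D . ,]
  [D → . D y ,] → [D → D . y ,]
Closure adds nothing (no advanced item has the dot before a non-terminal).

GOTO = { [B → D . ,], [D → D . y ,] }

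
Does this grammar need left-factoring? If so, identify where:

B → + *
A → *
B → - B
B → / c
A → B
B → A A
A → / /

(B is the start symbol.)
Left-factoring is needed when two productions for the same non-terminal
share a common prefix on the right-hand side.

Productions for B:
  B → + *
  B → - B
  B → / c
  B → A A
Productions for A:
  A → *
  A → B
  A → / /

No common prefixes found.

Answer: No, left-factoring is not needed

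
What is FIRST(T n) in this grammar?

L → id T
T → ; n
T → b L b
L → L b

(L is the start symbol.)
FIRST sets of the non-terminals involved (from the grammar, by fixed-point iteration):
  FIRST(T) = { ';', 'b' }

To compute FIRST(T n), process the symbols left to right:
Symbol T is a non-terminal. Add FIRST(T) \ {ε} = { ';', 'b' }
T is not nullable (ε ∉ FIRST(T)), so stop here.
FIRST(T n) = { ';', 'b' }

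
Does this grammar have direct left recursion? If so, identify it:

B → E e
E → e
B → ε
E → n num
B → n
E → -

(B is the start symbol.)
Direct left recursion occurs when N → N α for some non-terminal N (the right-hand side begins with the left-hand side itself).

B → E e: starts with E
E → e: starts with e
B → ε: starts with ε
E → n num: starts with n
B → n: starts with n
E → -: starts with '-'

No direct left recursion found.

Answer: No direct left recursion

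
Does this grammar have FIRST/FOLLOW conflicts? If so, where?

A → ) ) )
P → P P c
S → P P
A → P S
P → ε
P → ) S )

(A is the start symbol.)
A FIRST/FOLLOW conflict occurs when a non-terminal N has a nullable alternative N → β (β ⇒* ε) and another alternative N → α with FIRST(α) ∩ FOLLOW(N) ≠ ∅: on such a lookahead the parser cannot decide between expanding α and letting N vanish via β.

Nullable non-terminals: A, P, S.
FIRST sets used below: FIRST(P) = { ')', 'c', ε }, FIRST(S) = { ')', 'c', ε }

A: nullable alternative(s) A → P S; FOLLOW(A) = { $ }
  A → ) ) ): FIRST \ {ε} = { ')' } — disjoint from FOLLOW(A)
  A → P S: FIRST \ {ε} = { ')', 'c' } — this is the only nullable alternative, skip

P: nullable alternative(s) P → ε; FOLLOW(P) = { $, ')', 'c' }
  P → P P c: FIRST \ {ε} = { ')', 'c' } — overlaps FOLLOW(P) on { ')', 'c' }: CONFLICT
  P → ε: FIRST \ {ε} = { } — this is the only nullable alternative, skip
  P → ) S ): FIRST \ {ε} = { ')' } — overlaps FOLLOW(P) on { ')' }: CONFLICT
S has a nullable alternative but only one production, so nothing to check.

So the grammar has 2 FIRST/FOLLOW conflicts (marked CONFLICT above).

Answer: Yes. P → P P c with FOLLOW(P) on { ')', 'c' }; P → ')' S ')' with FOLLOW(P) on { ')' }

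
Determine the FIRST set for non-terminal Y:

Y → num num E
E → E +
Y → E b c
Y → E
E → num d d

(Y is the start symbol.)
To compute FIRST(Y), examine every production with Y on the left-hand side, reading each right-hand side left to right until a non-nullable symbol is reached.

FIRST sets of the other non-terminals involved (by the same procedure, iterated to a fixed point):
  FIRST(E) = { 'num' }

From Y → num num E:
  - num is a terminal: add 'num' and stop
From Y → E b c:
  - E is a non-terminal: add FIRST(E) \ {ε} = { 'num' }
    E is not nullable, so stop
From Y → E:
  - E is a non-terminal: add FIRST(E) \ {ε} = { 'num' }
    E is not nullable, so stop

Collecting: FIRST(Y) = { 'num' }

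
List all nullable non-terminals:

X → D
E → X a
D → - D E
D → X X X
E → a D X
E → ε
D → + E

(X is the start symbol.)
{ 'E' }

A non-terminal is nullable if it can derive ε (the empty string): either it has an ε-production, or it has a production whose right-hand side consists entirely of nullable non-terminals.

ε-productions: E → ε
So E is immediately nullable.
No further non-terminal can be added: every production for the remaining non-terminals contains a terminal or a non-nullable non-terminal.
Nullable = { 'E' }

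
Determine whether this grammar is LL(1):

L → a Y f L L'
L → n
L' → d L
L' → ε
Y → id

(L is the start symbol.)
Relevant sets:
  FOLLOW(L') = { $, 'd' }

For L:
  PREDICT(L → a Y f L L') = { 'a' }
  PREDICT(L → n) = { 'n' }
For L':
  PREDICT(L' → d L) = { 'd' }
  PREDICT(L' → ε) = { $, 'd' }
Y has a single production, so nothing to check there.

Conflict found: Predict set conflict for L': { 'd' }
The grammar is NOT LL(1).

Answer: No. Predict set conflict for L': { 'd' }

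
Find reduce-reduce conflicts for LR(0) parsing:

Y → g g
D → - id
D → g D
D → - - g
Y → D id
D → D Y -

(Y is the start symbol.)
No reduce-reduce conflicts

A reduce-reduce conflict occurs when an LR(0) state has two complete items [A → α .] and [B → β .] — both call for a reduction, and with no lookahead the parser cannot choose between them.

Augment with Y' → Y and build the canonical LR(0) collection (I0 = CLOSURE({[Y' → . Y]}), then GOTO on every symbol after a dot until no new states appear). It has 14 states:
  I0: { [D → . - - g], [D → . - id], [D → . D Y -], [D → . g D], [Y → . D id], [Y → . g g], [Y' → . Y] }  — shift
  I1: { [D → - . - g], [D → - . id] }  — shift
  I2: { [D → . - - g], [D → . - id], [D → . D Y -], [D → . g D], [D → D . Y -], [Y → . D id], [Y → . g g], [Y → D . id] }  — shift
  I3: { [Y' → Y .] }  — accept
  I4: { [D → . - - g], [D → . - id], [D → . D Y -], [D → . g D], [D → g . D], [Y → g . g] }  — shift
  I5: { [D → . - - g], [D → . - id], [D → . D Y -], [D → . g D], [D → D . Y -], [D → g D .], [Y → . D id], [Y → . g g] }  — shift, reduce
  I6: { [D → . - - g], [D → . - id], [D → . D Y -], [D → . g D], [D → g . D], [Y → g g .] }  — shift, reduce
  I7: { [D → . - - g], [D → . - id], [D → . D Y -], [D → . g D], [D → g . D] }  — shift
  I8: { [D → D Y . -] }  — shift
  I9: { [D → D Y - .] }  — reduce
  I10: { [Y → D id .] }  — reduce
  I11: { [D → - - . g] }  — shift
  I12: { [D → - id .] }  — reduce
  I13: { [D → - - g .] }  — reduce

No state contains more than one complete item.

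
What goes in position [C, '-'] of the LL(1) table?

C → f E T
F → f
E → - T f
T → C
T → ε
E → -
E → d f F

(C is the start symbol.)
To find M[C, '-'], we find productions for C where '-' is in the predict set (PREDICT(N → α) = (FIRST(α) \ {ε}) ∪ (FOLLOW(N) if α ⇒* ε)).

C → f E T: PREDICT = { 'f' }

M[C, '-'] is empty (no production applies)

Answer: Empty (error entry)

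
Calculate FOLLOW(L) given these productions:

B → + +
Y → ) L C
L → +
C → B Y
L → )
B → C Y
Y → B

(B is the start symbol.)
To compute FOLLOW(L), find every occurrence of L on a right-hand side N → α L β: add FIRST(β) \ {ε}, and if β is empty or nullable also add FOLLOW(N). Iterate to a fixed point.

In Y → ) L C: L is followed by C, add FIRST(C) \ {ε} = { '+' }

Taking the union: FOLLOW(L) = { '+' }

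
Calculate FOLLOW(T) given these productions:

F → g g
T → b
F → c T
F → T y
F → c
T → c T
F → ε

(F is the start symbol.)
To compute FOLLOW(T), find every occurrence of T on a right-hand side N → α T β: add FIRST(β) \ {ε}, and if β is empty or nullable also add FOLLOW(N). Iterate to a fixed point.

In F → c T: T is at the end, add FOLLOW(F)
In F → T y: T is followed by y, add FIRST(y) \ {ε} = { 'y' }
In T → c T: T is at the end; this adds FOLLOW(T) to itself — nothing new

The FOLLOW sets referred to above (computed the same way, to a fixed point):
  FOLLOW(F) = { $ }

Taking the union: FOLLOW(T) = { $, 'y' }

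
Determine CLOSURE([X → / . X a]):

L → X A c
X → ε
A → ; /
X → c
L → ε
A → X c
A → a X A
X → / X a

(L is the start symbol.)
{ [X → . / X a], [X → . c], [X → .], [X → / . X a] }

To compute CLOSURE, for each item [A → α.Bβ] where B is a non-terminal, add [B → .γ] for all productions B → γ; repeat for the newly added items until nothing changes.

Start with: [X → / . X a]
  [X → / . X a] has the dot before X: add [X → .], [X → . c], [X → . / X a]
No further items can be added.

CLOSURE = { [X → . / X a], [X → . c], [X → .], [X → / . X a] }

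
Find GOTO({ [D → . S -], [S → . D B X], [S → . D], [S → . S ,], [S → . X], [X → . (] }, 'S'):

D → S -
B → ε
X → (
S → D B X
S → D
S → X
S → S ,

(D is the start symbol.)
GOTO(I, 'S') = CLOSURE({ [A → αX.β] : [A → α.Xβ] ∈ I, X = 'S' })

Items with dot before 'S', with the dot advanced:
  [D → . S -] → [D → S . -]
  [S → . S ,] → [S → S . ,]
Closure adds nothing (no advanced item has the dot before a non-terminal).

GOTO = { [D → S . -], [S → S . ,] }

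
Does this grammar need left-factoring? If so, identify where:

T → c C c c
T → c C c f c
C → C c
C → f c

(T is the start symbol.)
Left-factoring is needed when two productions for the same non-terminal
share a common prefix on the right-hand side.

Productions for T:
  T → c C c c
  T → c C c f c
Productions for C:
  C → C c
  C → f c

Found common prefix 'c C c' in productions for T

Answer: Yes, T has productions with common prefix 'c C c'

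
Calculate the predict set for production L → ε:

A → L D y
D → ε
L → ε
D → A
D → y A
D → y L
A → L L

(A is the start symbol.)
PREDICT(L → ε) = (FIRST(RHS) \ {ε}) ∪ (FOLLOW(L) if ε ∈ FIRST(RHS), i.e. RHS ⇒* ε)
The right-hand side is ε (FIRST(ε) = { ε }), so the predict set is FOLLOW(L) = { $, 'y' }
PREDICT(L → ε) = { $, 'y' }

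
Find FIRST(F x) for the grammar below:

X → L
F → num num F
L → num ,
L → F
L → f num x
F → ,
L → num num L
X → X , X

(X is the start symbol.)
FIRST sets of the non-terminals involved (from the grammar, by fixed-point iteration):
  FIRST(F) = { ',', 'num' }

To compute FIRST(F x), process the symbols left to right:
Symbol F is a non-terminal. Add FIRST(F) \ {ε} = { ',', 'num' }
F is not nullable (ε ∉ FIRST(F)), so stop here.
FIRST(F x) = { ',', 'num' }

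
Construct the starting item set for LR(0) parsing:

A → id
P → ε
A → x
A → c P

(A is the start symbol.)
First, augment the grammar with A' → A
I₀ = CLOSURE({ [A' → . A] }):
  [A' → . A] has the dot before A: add [A → . id], [A → . x], [A → . c P]
No further items can be added.

I₀ = { [A → . c P], [A → . id], [A → . x], [A' → . A] }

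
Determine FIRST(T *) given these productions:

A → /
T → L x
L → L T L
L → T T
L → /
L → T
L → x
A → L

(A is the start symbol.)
{ '/', 'x' }

FIRST sets of the non-terminals involved (from the grammar, by fixed-point iteration):
  FIRST(T) = { '/', 'x' }

To compute FIRST(T *), process the symbols left to right:
Symbol T is a non-terminal. Add FIRST(T) \ {ε} = { '/', 'x' }
T is not nullable (ε ∉ FIRST(T)), so stop here.
FIRST(T *) = { '/', 'x' }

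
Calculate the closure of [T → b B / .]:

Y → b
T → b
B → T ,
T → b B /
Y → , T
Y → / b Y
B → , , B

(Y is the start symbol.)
To compute CLOSURE, for each item [A → α.Bβ] where B is a non-terminal, add [B → .γ] for all productions B → γ; repeat for the newly added items until nothing changes.

Start with: [T → b B / .]
The dot is at the end, so nothing is added.

CLOSURE = { [T → b B / .] }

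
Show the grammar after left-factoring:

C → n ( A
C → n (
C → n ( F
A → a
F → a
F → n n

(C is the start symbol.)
C → n ( C'
C' → A
C' → ε
C' → F
A → a
F → a
F → n n

Left-factoring transforms A → αβ₁ | αβ₂ into A → αA' and A' → β₁ | β₂
(α is the longest common prefix among the alternatives). Repeat until
no nonterminal has two alternatives with a common prefix.

Round 1: C has alternatives sharing prefix 'n ('. Introduce C': C → n ( C'
  Add: C' → A
  Add: C' → ε
  Add: C' → F

No remaining common prefixes — done.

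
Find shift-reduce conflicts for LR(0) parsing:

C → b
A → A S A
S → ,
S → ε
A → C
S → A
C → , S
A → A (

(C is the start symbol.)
Yes — I1: [S → .] vs [C → . , S]; I4: [S → .] vs [C → . , S]; I5: [S → .] vs [A → A . (]; I10: [A → A S A .] vs [A → A . (]

A shift-reduce conflict occurs when an LR(0) state has both:
  - a complete (reduce) item [A → α .] (dot at the end), and
  - a shift item [B → β . c γ] (dot before a terminal).

Augment with C' → C and build the canonical LR(0) collection (I0 = CLOSURE({[C' → . C]}), then GOTO on every symbol after a dot until no new states appear). It has 11 states:
  I0: { [C → . , S], [C → . b], [C' → . C] }  — shift
  I1: { [A → . A (], [A → . A S A], [A → . C], [C → , . S], [C → . , S], [C → . b], [S → . ,], [S → . A], [S → .] }  — shift, reduce
  I2: { [C' → C .] }  — accept
  I3: { [C → b .] }  — reduce
  I4: { [A → . A (], [A → . A S A], [A → . C], [C → , . S], [C → . , S], [C → . b], [S → , .], [S → . ,], [S → . A], [S → .] }  — shift, 2 reduces
  I5: { [A → . A (], [A → . A S A], [A → . C], [A → A . (], [A → A . S A], [C → . , S], [C → . b], [S → . ,], [S → . A], [S → .], [S → A .] }  — shift, 2 reduces
  I6: { [A → C .] }  — reduce
  I7: { [C → , S .] }  — reduce
  I8: { [A → A ( .] }  — reduce
  I9: { [A → . A (], [A → . A S A], [A → . C], [A → A S . A], [C → . , S], [C → . b] }  — shift
  I10: { [A → . A (], [A → . A S A], [A → . C], [A → A . (], [A → A . S A], [A → A S A .], [C → . , S], [C → . b], [S → . ,], [S → . A], [S → .] }  — shift, 2 reduces

I1 contains reduce item [S → .] and shift items [C → . , S], [C → . b], [S → . ,] — shift-reduce conflict.
I4 contains reduce items [S → .], [S → , .] and shift items [C → . , S], [C → . b], [S → . ,] — shift-reduce conflict.
I5 contains reduce items [S → .], [S → A .] and shift items [A → A . (], [C → . , S], [C → . b], [S → . ,] — shift-reduce conflict.
I10 contains reduce items [A → A S A .], [S → .] and shift items [A → A . (], [C → . , S], [C → . b], [S → . ,] — shift-reduce conflict.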